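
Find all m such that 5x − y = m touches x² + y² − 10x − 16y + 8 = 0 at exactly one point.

m = 17 ± 9√26

For a tangent, require d(centre, line) = r = 9.
|5·5 − 1·8 − m| / √26 = 9
|m − (17)| = 9√26.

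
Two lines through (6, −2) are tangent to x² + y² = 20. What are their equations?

A line y − (−2) = m(x − (6)) is tangent when its distance from (0, 0) is 2√5:
(−6m − (2))² = 20(m² + 1)
2m² + 3m − 2 = 0, so m = 1/2 or m = −2.
With m = 1/2: x − 2y = 10. With m = −2: 2x + y = 10.

x − 2y = 10 and 2x + y = 10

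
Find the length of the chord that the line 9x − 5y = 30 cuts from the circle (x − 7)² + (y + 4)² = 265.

3√106

Substitute y = (−30 + 9x)/5:
106x² − 530x − 5300 = 0  ⟹  x² − 5x − 50 = 0
x = 10 or x = −5, giving (10, 12) and (−5, −15).
|(10, 12) − (−5, −15)| = √((15)² + (27)²) = 3√106.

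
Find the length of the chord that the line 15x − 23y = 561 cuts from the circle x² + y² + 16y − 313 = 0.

Substitute y = (−561 + 15x)/23:
754x² − 11310x − 57304 = 0  ⟹  x² − 15x − 76 = 0
x = 19 or x = −4, giving (19, −12) and (−4, −27).
Chord length = distance between (19, −12) and (−4, −27) = √754 = √754.

√754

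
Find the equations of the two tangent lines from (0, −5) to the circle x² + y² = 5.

Write the tangent as mx − y + (−5 − m·(0)) = 0 and set its distance from the centre to √5:
(0m − (5))² = 5(m² + 1)
m² − 4 = 0, so m = 2 or m = −2.
Through (0, −5) these give 2x − y = 5 and 2x + y = −5.

2x − y = 5 and 2x + y = −5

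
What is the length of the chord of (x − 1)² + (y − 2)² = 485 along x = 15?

Centre (1, 2), r² = 485. Perpendicular distance d from centre to line = |−14| / √1 = 14.
Half the chord is √(r² − d²) = √(289), so the full chord is 34.

34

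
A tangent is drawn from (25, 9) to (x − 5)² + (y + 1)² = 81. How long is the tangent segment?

Centre (5, −1), r² = 81. |PO|² = (20)² + (10)² = 500.
The tangent meets the radius at right angles, so tangent² = |PO|² − r² = 500 − 81 = 419.

√419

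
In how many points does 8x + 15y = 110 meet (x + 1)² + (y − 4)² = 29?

2

d² = (8·(−1) + 15·4 − (110))²/289 = 3364/289; r² = 29.
Since d² < r², the line cuts the circle twice.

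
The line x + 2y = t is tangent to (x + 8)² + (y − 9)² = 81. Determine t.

t = 10 ± 9√5

For a tangent, require d(centre, line) = r = 9.
|1·(−8) + 2·9 − t| / √5 = 9
|t − (10)| = 9√5.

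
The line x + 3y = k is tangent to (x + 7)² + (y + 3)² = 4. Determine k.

k = −16 ± 2√10

For a tangent, require d(centre, line) = r = 2.
|1·(−7) + 3·(−3) − k| / √10 = 2
|k − (−16)| = 2√10.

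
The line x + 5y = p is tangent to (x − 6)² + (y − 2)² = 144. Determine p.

Tangency holds when the distance from the centre (6, 2) to the line equals the radius 12:
|1·6 + 5·2 − p| / √26 = 12
|p − (16)| = 12√26.

p = 16 ± 12√26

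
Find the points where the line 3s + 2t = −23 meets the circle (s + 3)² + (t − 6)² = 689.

(−23, 23) and (5, −19)

Substitute t = (−23 − 3s)/2:
13s² + 234s − 1495 = 0  ⟹  s² + 18s − 115 = 0
s = 5 or s = −23, giving (5, −19) and (−23, 23).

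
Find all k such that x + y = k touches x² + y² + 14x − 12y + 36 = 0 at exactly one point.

For a tangent, require d(centre, line) = r = 7.
|1·(−7) + 1·6 − k| / √2 = 7
|k − (−1)| = 7√2.

k = −1 ± 7√2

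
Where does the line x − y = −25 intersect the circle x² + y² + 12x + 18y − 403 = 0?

From the line, y = x + 25. Substituting:
2x² + 80x + 672 = 0  ⟹  x² + 40x + 336 = 0
x = −12 or x = −28, giving (−12, 13) and (−28, −3).

(−28, −3) and (−12, 13)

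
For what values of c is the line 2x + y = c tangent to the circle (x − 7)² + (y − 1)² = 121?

c = 15 ± 11√5

For a tangent, require d(centre, line) = r = 11.
|2·7 + 1·1 − c| / √5 = 11
|c − (15)| = 11√5.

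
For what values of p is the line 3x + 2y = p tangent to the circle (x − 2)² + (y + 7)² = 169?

Tangency holds when the distance from the centre (2, −7) to the line equals the radius 13:
|3·2 + 2·(−7) − p| / √13 = 13
|p − (−8)| = 13√13.

p = −8 ± 13√13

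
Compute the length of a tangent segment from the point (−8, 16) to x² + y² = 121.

√199

Centre (0, 0), r² = 121. |PO|² = (−8)² + (16)² = 320.
The tangent meets the radius at right angles, so tangent² = |PO|² − r² = 320 − 121 = 199.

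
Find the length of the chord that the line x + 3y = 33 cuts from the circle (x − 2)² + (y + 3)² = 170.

2√10

The distance from (2, −3) to the line is 40/√10, and r² = 170.
Chord = 2√(r² − d²) = 2·√(10) = 2√10.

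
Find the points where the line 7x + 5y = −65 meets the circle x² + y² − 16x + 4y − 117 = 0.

Express y = (−65 − 7x)/5 and substitute into the circle:
74x² + 370x = 0  ⟹  x² + 5x = 0
x = 0 or x = −5, giving (0, −13) and (−5, −6).

(−5, −6) and (0, −13)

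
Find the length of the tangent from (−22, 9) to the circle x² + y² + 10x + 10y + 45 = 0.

With centre O = (−5, −5), |OP|² = 485 and r² = 5.
By the tangent–radius right angle, tangent length = √(|PO|² − r²) = √480 = 4√30.

4√30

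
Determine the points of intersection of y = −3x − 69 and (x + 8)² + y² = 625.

(−28, 15) and (−15, −24)

Substitute y = −3x − 69:
10x² + 430x + 4200 = 0  ⟹  x² + 43x + 420 = 0
x = −15 or x = −28, giving (−15, −24) and (−28, 15).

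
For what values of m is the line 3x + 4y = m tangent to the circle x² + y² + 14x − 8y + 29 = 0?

The line touches the circle iff its distance from (−7, 4) is 6:
|3·(−7) + 4·4 − m| / √25 = 6
|m − (−5)| = 6·5, so m = 25 or m = −35.

m = −35 or m = 25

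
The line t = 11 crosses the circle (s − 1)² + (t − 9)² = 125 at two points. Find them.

(−10, 11) and (12, 11)

Substitute t = 11:
s² − 2s − 120 = 0
s = 12 or s = −10, giving (12, 11) and (−10, 11).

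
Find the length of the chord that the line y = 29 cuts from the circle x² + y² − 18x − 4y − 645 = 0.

Substitute y = 29:
x² − 18x + 80 = 0
x = 10 or x = 8, giving (10, 29) and (8, 29).
Chord length = distance between (10, 29) and (8, 29) = √4 = 2.

2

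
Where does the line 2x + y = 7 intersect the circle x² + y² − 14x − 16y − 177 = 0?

(−6, 19) and (8, −9)

Express y = −2x + 7 and substitute into the circle:
5x² − 10x − 240 = 0  ⟹  x² − 2x − 48 = 0
x = 8 or x = −6, giving (8, −9) and (−6, 19).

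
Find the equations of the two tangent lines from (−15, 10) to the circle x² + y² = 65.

x + 8y = 65 and 7x + 4y = −65

Write the tangent as mx − y + (10 − m·(−15)) = 0 and set its distance from the centre to √65:
(15m − (−10))² = 65(m² + 1)
32m² + 60m + 7 = 0, so m = −1/8 or m = −7/4.
With m = −1/8: x + 8y = 65. With m = −7/4: 7x + 4y = −65.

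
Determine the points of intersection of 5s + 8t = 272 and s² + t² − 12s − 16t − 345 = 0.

Express t = (272 − 5s)/8 and substitute into the circle:
89s² − 2848s + 17088 = 0  ⟹  s² − 32s + 192 = 0
s = 24 or s = 8, giving (24, 19) and (8, 29).

(8, 29) and (24, 19)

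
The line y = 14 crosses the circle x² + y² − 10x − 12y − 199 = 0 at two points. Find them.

From the line, y = 14. Substituting:
x² − 10x − 171 = 0
x = 19 or x = −9, giving (19, 14) and (−9, 14).

(−9, 14) and (19, 14)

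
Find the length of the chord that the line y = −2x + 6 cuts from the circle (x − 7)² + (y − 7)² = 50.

The distance from (7, 7) to the line is 15/√5, and r² = 50.
Chord = 2√(r² − d²) = 2·√(5) = 2√5.

2√5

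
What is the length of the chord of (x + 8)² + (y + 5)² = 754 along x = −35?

10

Centre (−8, −5), r² = 754. Perpendicular distance d from centre to line = |27| / √1 = 27.
Half the chord is √(r² − d²) = √(25), so the full chord is 10.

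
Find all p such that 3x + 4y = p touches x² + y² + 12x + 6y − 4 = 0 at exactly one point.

Tangency holds when the distance from the centre (−6, −3) to the line equals the radius 7:
|3·(−6) + 4·(−3) − p| / √25 = 7
|p − (−30)| = 7·5, so p = 5 or p = −65.

p = −65 or p = 5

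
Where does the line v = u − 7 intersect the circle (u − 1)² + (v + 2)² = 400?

(−11, −18) and (17, 10)

Substitute v = u − 7:
2u² − 12u − 374 = 0  ⟹  u² − 6u − 187 = 0
u = 17 or u = −11, giving (17, 10) and (−11, −18).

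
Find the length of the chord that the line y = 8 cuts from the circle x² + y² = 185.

From the line, y = 8. Substituting:
x² − 121 = 0
x = 11 or x = −11, giving (11, 8) and (−11, 8).
|(11, 8) − (−11, 8)| = √((22)² + (0)²) = 22.

22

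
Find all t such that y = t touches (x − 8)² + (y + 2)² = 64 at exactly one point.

t = −10 or t = 6

For a tangent, require d(centre, line) = r = 8.
|0·8 + 1·(−2) − t| / √1 = 8
|t − (−2)| = 8, so t = 6 or t = −10.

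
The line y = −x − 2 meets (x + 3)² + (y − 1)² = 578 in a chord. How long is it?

34√2

From the line, y = −x − 2. Substituting:
2x² + 12x − 560 = 0  ⟹  x² + 6x − 280 = 0
x = 14 or x = −20, giving (14, −16) and (−20, 18).
|(14, −16) − (−20, 18)| = √((34)² + (−34)²) = 34√2.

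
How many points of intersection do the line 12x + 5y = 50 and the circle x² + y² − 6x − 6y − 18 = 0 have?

2

Centre (3, 3), r² = 36. Distance² from centre to line = (1)²/169 = 1/169.
Since d² < r², the line cuts the circle twice.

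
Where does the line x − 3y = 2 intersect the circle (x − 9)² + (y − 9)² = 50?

(8, 2) and (14, 4)

Express y = (−2 + x)/3 and substitute into the circle:
10x² − 220x + 1120 = 0  ⟹  x² − 22x + 112 = 0
x = 14 or x = 8, giving (14, 4) and (8, 2).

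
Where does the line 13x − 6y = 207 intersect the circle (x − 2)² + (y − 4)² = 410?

(9, −15) and (21, 11)

Express y = (−207 + 13x)/6 and substitute into the circle:
205x² − 6150x + 38745 = 0  ⟹  x² − 30x + 189 = 0
x = 21 or x = 9, giving (21, 11) and (9, −15).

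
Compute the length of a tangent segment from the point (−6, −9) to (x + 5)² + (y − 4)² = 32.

√138

The centre is (−5, 4) and r = 4√2. The square of the distance from P to the centre is 1 + 169 = 170.
By the tangent–radius right angle, tangent length = √(|PO|² − r²) = √138.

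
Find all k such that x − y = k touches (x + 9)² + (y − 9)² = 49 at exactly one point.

k = −18 ± 7√2

Tangency holds when the distance from the centre (−9, 9) to the line equals the radius 7:
|1·(−9) − 1·9 − k| / √2 = 7
|k − (−18)| = 7√2.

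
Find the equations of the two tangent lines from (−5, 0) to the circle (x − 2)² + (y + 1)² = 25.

4x + 3y = −20 and 3x − 4y = −15

Let a tangent through (−5, 0) have slope m. Its distance from (2, −1) must equal 5:
(7m − (−1))² = 25(m² + 1)
12m² + 7m − 12 = 0, so m = −4/3 or m = 3/4.
With m = −4/3: 4x + 3y = −20. With m = 3/4: 3x − 4y = −15.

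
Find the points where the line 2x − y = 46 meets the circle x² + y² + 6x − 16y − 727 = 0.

(17, −12) and (25, 4)

Express y = 2x − 46 and substitute into the circle:
5x² − 210x + 2125 = 0  ⟹  x² − 42x + 425 = 0
x = 25 or x = 17, giving (25, 4) and (17, −12).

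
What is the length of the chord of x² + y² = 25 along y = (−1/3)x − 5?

√10

The distance from (0, 0) to the line is 15/√10, and r² = 25.
Chord = 2√(r² − d²) = 2·√(5/2) = √10.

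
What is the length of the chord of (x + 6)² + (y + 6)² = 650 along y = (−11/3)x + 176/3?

Express y = (176 − 11x)/3 and substitute into the circle:
130x² − 4160x + 32110 = 0  ⟹  x² − 32x + 247 = 0
x = 19 or x = 13, giving (19, −11) and (13, 11).
Chord length = distance between (19, −11) and (13, 11) = √520 = 2√130.

2√130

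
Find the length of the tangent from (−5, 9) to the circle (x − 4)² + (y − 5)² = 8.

The centre is (4, 5) and r = 2√2. The square of the distance from P to the centre is 81 + 16 = 97.
By the tangent–radius right angle, tangent length = √(|PO|² − r²) = √89.

√89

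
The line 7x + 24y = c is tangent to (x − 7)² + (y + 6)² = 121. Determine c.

The line touches the circle iff its distance from (7, −6) is 11:
|7·7 + 24·(−6) − c| / √625 = 11
|c − (−95)| = 11·25, so c = 180 or c = −370.

c = −370 or c = 180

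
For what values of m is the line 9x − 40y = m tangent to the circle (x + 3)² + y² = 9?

Tangency holds when the distance from the centre (−3, 0) to the line equals the radius 3:
|9·(−3) − 40·0 − m| / √1681 = 3
|m − (−27)| = 3·41, so m = 96 or m = −150.

m = −150 or m = 96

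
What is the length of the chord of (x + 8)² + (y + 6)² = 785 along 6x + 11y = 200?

Express y = (200 − 6x)/11 and substitute into the circle:
157x² − 1256x − 16485 = 0  ⟹  x² − 8x − 105 = 0
x = 15 or x = −7, giving (15, 10) and (−7, 22).
Chord length = distance between (15, 10) and (−7, 22) = √628 = 2√157.

2√157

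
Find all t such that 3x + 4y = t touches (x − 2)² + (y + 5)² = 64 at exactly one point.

t = −54 or t = 26

For a tangent, require d(centre, line) = r = 8.
|3·2 + 4·(−5) − t| / √25 = 8
|t − (−14)| = 8·5, so t = 26 or t = −54.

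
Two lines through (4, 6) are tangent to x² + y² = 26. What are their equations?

Let a tangent through (4, 6) have slope m. Its distance from (0, 0) must equal √26:
[m·(−4) − (−6)]² = 26(m² + 1)
5m² + 24m − 5 = 0, so m = 1/5 or m = −5.
Through (4, 6) these give x − 5y = −26 and 5x + y = 26.

x − 5y = −26 and 5x + y = 26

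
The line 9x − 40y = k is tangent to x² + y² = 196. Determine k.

k = −574 or k = 574

Tangency holds when the distance from the centre (0, 0) to the line equals the radius 14:
|9·0 − 40·0 − k| / √1681 = 14
|k| = 14·41, so k = 574 or k = −574.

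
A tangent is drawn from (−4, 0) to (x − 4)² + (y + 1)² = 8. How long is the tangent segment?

√57

With centre O = (4, −1), |OP|² = 65 and r² = 8.
By the tangent–radius right angle, tangent length = √(|PO|² − r²) = √57.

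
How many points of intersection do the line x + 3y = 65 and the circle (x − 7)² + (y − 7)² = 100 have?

Centre (7, 7), r² = 100. Distance² from centre to line = (−37)²/10 = 1369/10.
Since d² > r², the line lies outside the circle.

0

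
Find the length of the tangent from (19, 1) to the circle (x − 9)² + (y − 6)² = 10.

√115

Centre (9, 6), r² = 10. |PO|² = (10)² + (−5)² = 125.
The tangent meets the radius at right angles, so tangent² = |PO|² − r² = 125 − 10 = 115.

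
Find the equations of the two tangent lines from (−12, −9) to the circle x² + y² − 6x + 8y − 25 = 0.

A line y − (−9) = m(x − (−12)) is tangent when its distance from (3, −4) is 5√2:
(15m − (5))² = 50(m² + 1)
7m² − 6m − 1 = 0, so m = 1 or m = −1/7.
With m = 1: x − y = −3. With m = −1/7: x + 7y = −75.

x − y = −3 and x + 7y = −75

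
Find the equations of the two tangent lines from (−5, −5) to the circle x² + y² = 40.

x + 3y = −20 and 3x + y = −20

Let a tangent through (−5, −5) have slope m. Its distance from (0, 0) must equal 2√10:
(5m − (5))² = 40(m² + 1)
3m² + 10m + 3 = 0, so m = −1/3 or m = −3.
Through (−5, −5) these give x + 3y = −20 and 3x + y = −20.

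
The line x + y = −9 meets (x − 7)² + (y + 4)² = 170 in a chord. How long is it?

14√2

Substitute y = −x − 9:
2x² − 4x − 96 = 0  ⟹  x² − 2x − 48 = 0
x = 8 or x = −6, giving (8, −17) and (−6, −3).
|(8, −17) − (−6, −3)| = √((14)² + (−14)²) = 14√2.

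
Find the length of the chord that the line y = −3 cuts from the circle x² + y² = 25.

8

Centre (0, 0), r² = 25. Perpendicular distance d from centre to line = |3| / √1 = 3.
Chord = 2√(r² − d²) = 2·√(16) = 8.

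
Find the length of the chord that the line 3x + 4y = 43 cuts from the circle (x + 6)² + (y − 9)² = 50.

From the line, y = (43 − 3x)/4. Substituting:
25x² + 150x − 175 = 0  ⟹  x² + 6x − 7 = 0
x = 1 or x = −7, giving (1, 10) and (−7, 16).
Chord length = distance between (1, 10) and (−7, 16) = √100 = 10.

10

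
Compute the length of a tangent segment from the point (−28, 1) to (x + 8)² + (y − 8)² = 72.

The centre is (−8, 8) and r = 6√2. The square of the distance from P to the centre is 400 + 49 = 449.
The tangent meets the radius at right angles, so tangent² = |PO|² − r² = 449 − 72 = 377.

√377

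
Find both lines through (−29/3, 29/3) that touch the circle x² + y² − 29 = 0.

A line y − (29/3) = m(x − (−29/3)) is tangent when its distance from (0, 0) is √29:
[m·(29/3) − (−29/3)]² = 29(m² + 1)
10m² + 29m + 10 = 0, so m = −5/2 or m = −2/5.
Through (−29/3, 29/3) these give 5x + 2y = −29 and 2x + 5y = 29.

5x + 2y = −29 and 2x + 5y = 29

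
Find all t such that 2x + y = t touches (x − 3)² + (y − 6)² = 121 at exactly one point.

t = 12 ± 11√5

Tangency holds when the distance from the centre (3, 6) to the line equals the radius 11:
|2·3 + 1·6 − t| / √5 = 11
|t − (12)| = 11√5.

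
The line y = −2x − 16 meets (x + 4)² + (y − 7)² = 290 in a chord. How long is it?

The distance from (−4, 7) to the line is 15/√5, and r² = 290.
Half the chord is √(r² − d²) = √(245), so the full chord is 14√5.

14√5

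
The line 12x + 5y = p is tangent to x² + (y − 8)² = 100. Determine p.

For a tangent, require d(centre, line) = r = 10.
|12·0 + 5·8 − p| / √169 = 10
|p − (40)| = 10·13, so p = 170 or p = −90.

p = −90 or p = 170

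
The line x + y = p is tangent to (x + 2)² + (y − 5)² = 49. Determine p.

p = 3 ± 7√2

The line touches the circle iff its distance from (−2, 5) is 7:
|1·(−2) + 1·5 − p| / √2 = 7
|p − (3)| = 7√2.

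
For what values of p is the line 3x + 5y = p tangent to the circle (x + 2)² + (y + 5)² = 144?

p = −31 ± 12√34

Tangency holds when the distance from the centre (−2, −5) to the line equals the radius 12:
|3·(−2) + 5·(−5) − p| / √34 = 12
|p − (−31)| = 12√34.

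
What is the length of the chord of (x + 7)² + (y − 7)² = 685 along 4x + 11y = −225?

2√137

Centre (−7, 7), r² = 685. Perpendicular distance d from centre to line = |274| / √137 = 274/√137.
Chord = 2√(r² − d²) = 2·√(137) = 2√137.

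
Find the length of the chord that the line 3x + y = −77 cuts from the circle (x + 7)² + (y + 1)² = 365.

The distance from (−7, −1) to the line is 55/√10, and r² = 365.
Chord = 2√(r² − d²) = 2·√(125/2) = 5√10.

5√10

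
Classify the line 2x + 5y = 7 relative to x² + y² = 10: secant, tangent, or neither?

Substituting the line into the circle gives 29x² − 28x − 201 = 0.
Discriminant = (−28)² − 4·29·(−201) = 24100 > 0.
Two real roots: the line is a secant.

secant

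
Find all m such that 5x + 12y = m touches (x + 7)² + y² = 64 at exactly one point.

m = −139 or m = 69

Tangency holds when the distance from the centre (−7, 0) to the line equals the radius 8:
|5·(−7) + 12·0 − m| / √169 = 8
|m − (−35)| = 8·13, so m = 69 or m = −139.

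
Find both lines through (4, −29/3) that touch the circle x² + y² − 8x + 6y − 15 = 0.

Write the tangent as mx − y + (−29/3 − m·(4)) = 0 and set its distance from the centre to 2√10:
[m·(0) − (20/3)]² = 40(m² + 1)
9m² − 1 = 0, so m = −1/3 or m = 1/3.
With m = −1/3: x + 3y = −25. With m = 1/3: x − 3y = 33.

x + 3y = −25 and x − 3y = 33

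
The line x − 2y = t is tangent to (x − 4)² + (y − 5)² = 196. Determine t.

t = −6 ± 14√5

The line touches the circle iff its distance from (4, 5) is 14:
|1·4 − 2·5 − t| / √5 = 14
|t − (−6)| = 14√5.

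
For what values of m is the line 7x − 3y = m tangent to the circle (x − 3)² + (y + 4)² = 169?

m = 33 ± 13√58

Tangency holds when the distance from the centre (3, −4) to the line equals the radius 13:
|7·3 − 3·(−4) − m| / √58 = 13
|m − (33)| = 13√58.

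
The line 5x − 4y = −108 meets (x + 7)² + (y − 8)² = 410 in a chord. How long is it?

6√41

Centre (−7, 8), r² = 410. Perpendicular distance d from centre to line = |41| / √41 = 41/√41.
Chord = 2√(r² − d²) = 2·√(369) = 6√41.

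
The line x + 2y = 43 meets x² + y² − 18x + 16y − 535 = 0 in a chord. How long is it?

12√5

The distance from (9, −8) to the line is 50/√5, and r² = 680.
Half the chord is √(r² − d²) = √(180), so the full chord is 12√5.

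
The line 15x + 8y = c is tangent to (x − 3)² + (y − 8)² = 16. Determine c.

The line touches the circle iff its distance from (3, 8) is 4:
|15·3 + 8·8 − c| / √289 = 4
|c − (109)| = 4·17, so c = 177 or c = 41.

c = 41 or c = 177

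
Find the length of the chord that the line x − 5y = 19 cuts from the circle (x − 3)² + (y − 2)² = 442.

Substitute y = (−19 + x)/5:
26x² − 208x − 9984 = 0  ⟹  x² − 8x − 384 = 0
x = 24 or x = −16, giving (24, 1) and (−16, −7).
|(24, 1) − (−16, −7)| = √((40)² + (8)²) = 8√26.

8√26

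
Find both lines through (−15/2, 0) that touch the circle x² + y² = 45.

2x − y = −15 and 2x + y = −15

Write the tangent as mx − y + (0 − m·(−15/2)) = 0 and set its distance from the centre to 3√5:
(15/2m − (0))² = 45(m² + 1)
m² − 4 = 0, so m = 2 or m = −2.
Through (−15/2, 0) these give 2x − y = −15 and 2x + y = −15.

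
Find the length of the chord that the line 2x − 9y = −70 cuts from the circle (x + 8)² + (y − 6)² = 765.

6√85

From the line, y = (70 + 2x)/9. Substituting:
85x² + 1360x − 56525 = 0  ⟹  x² + 16x − 665 = 0
x = 19 or x = −35, giving (19, 12) and (−35, 0).
|(19, 12) − (−35, 0)| = √((54)² + (12)²) = 6√85.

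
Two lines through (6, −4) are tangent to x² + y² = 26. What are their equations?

5x + y = 26 and x − 5y = 26

Let a tangent through (6, −4) have slope m. Its distance from (0, 0) must equal √26:
[m·(−6) − (4)]² = 26(m² + 1)
5m² + 24m − 5 = 0, so m = −5 or m = 1/5.
Through (6, −4) these give 5x + y = 26 and x − 5y = 26.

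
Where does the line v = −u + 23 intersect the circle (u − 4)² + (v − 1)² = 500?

From the line, v = −u + 23. Substituting:
2u² − 52u = 0  ⟹  u² − 26u = 0
u = 26 or u = 0, giving (26, −3) and (0, 23).

(0, 23) and (26, −3)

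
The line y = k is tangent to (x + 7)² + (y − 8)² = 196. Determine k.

k = −6 or k = 22

Tangency holds when the distance from the centre (−7, 8) to the line equals the radius 14:
|0·(−7) + 1·8 − k| / √1 = 14
|k − (8)| = 14, so k = 22 or k = −6.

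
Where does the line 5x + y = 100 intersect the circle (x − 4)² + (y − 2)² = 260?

Substitute y = −5x + 100:
26x² − 988x + 9360 = 0  ⟹  x² − 38x + 360 = 0
x = 20 or x = 18, giving (20, 0) and (18, 10).

(18, 10) and (20, 0)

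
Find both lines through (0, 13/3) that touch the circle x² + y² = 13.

A line y − (13/3) = m(x − (0)) is tangent when its distance from (0, 0) is √13:
[m·(0) − (−13/3)]² = 13(m² + 1)
9m² − 4 = 0, so m = 2/3 or m = −2/3.
Through (0, 13/3) these give 2x − 3y = −13 and 2x + 3y = 13.

2x − 3y = −13 and 2x + 3y = 13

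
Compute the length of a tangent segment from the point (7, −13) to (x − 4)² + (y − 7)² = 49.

Centre (4, 7), r² = 49. |PO|² = (3)² + (−20)² = 409.
By the tangent–radius right angle, tangent length = √(|PO|² − r²) = √360 = 6√10.

6√10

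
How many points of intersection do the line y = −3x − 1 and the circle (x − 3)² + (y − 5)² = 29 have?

Centre (3, 5), r² = 29. Distance² from centre to line = (15)²/10 = 45/2.
Since d² < r², the line cuts the circle twice.

2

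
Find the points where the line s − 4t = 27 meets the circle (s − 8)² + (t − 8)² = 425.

(−5, −8) and (27, 0)

Express t = (−27 + s)/4 and substitute into the circle:
17s² − 374s − 2295 = 0  ⟹  s² − 22s − 135 = 0
s = 27 or s = −5, giving (27, 0) and (−5, −8).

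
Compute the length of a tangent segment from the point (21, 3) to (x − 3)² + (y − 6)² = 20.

√313

Centre (3, 6), r² = 20. |PO|² = (18)² + (−3)² = 333.
The tangent meets the radius at right angles, so tangent² = |PO|² − r² = 333 − 20 = 313.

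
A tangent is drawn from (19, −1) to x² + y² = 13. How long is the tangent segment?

The centre is (0, 0) and r = √13. The square of the distance from P to the centre is 361 + 1 = 362.
The tangent meets the radius at right angles, so tangent² = |PO|² − r² = 362 − 13 = 349.

√349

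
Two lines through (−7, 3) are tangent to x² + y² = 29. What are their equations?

A line y − (3) = m(x − (−7)) is tangent when its distance from (0, 0) is √29:
(7m − (−3))² = 29(m² + 1)
10m² + 21m − 10 = 0, so m = −5/2 or m = 2/5.
With m = −5/2: 5x + 2y = −29. With m = 2/5: 2x − 5y = −29.

5x + 2y = −29 and 2x − 5y = −29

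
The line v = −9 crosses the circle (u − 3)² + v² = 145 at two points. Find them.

(−5, −9) and (11, −9)

From the line, v = −9. Substituting:
u² − 6u − 55 = 0
u = 11 or u = −5, giving (11, −9) and (−5, −9).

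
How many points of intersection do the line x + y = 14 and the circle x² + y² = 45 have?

0

Centre (0, 0), r² = 45. Distance² from centre to line = (−14)²/2 = 98.
Since d² > r², the line lies outside the circle.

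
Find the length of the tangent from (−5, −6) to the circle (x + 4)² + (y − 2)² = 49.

4

Centre (−4, 2), r² = 49. |PO|² = (−1)² + (−8)² = 65.
Power of the point: PT² = |PO|² − r² = 16, so PT = 4.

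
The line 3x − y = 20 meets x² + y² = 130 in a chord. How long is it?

6√10

Express y = 3x − 20 and substitute into the circle:
10x² − 120x + 270 = 0  ⟹  x² − 12x + 27 = 0
x = 9 or x = 3, giving (9, 7) and (3, −11).
|(9, 7) − (3, −11)| = √((6)² + (18)²) = 6√10.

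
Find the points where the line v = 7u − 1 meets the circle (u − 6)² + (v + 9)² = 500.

(−4, −29) and (2, 13)

Express v = 7u − 1 and substitute into the circle:
50u² + 100u − 400 = 0  ⟹  u² + 2u − 8 = 0
u = 2 or u = −4, giving (2, 13) and (−4, −29).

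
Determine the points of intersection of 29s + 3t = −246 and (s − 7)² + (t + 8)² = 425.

(−9, 5) and (−6, −24)

Substitute t = (−246 − 29s)/3:
850s² + 12750s + 45900 = 0  ⟹  s² + 15s + 54 = 0
s = −6 or s = −9, giving (−6, −24) and (−9, 5).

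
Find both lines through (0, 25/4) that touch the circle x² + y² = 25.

3x − 4y = −25 and 3x + 4y = 25

Let a tangent through (0, 25/4) have slope m. Its distance from (0, 0) must equal 5:
[m·(0) − (−25/4)]² = 25(m² + 1)
16m² − 9 = 0, so m = 3/4 or m = −3/4.
Through (0, 25/4) these give 3x − 4y = −25 and 3x + 4y = 25.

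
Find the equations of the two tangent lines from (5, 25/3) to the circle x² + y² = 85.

Write the tangent as mx − y + (25/3 − m·(5)) = 0 and set its distance from the centre to √85:
[m·(−5) − (−25/3)]² = 85(m² + 1)
54m² + 75m + 14 = 0, so m = −7/6 or m = −2/9.
Through (5, 25/3) these give 7x + 6y = 85 and 2x + 9y = 85.

7x + 6y = 85 and 2x + 9y = 85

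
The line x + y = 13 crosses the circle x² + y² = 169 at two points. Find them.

From the line, y = −x + 13. Substituting:
2x² − 26x = 0  ⟹  x² − 13x = 0
x = 13 or x = 0, giving (13, 0) and (0, 13).

(0, 13) and (13, 0)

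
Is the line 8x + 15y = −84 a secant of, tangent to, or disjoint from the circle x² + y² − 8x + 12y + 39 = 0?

Substituting the line into the circle gives 289x² − 1896x + 711 = 0.
Discriminant = (−1896)² − 4·289·(711) = 2772900 > 0.
Two real roots: the line is a secant.

secant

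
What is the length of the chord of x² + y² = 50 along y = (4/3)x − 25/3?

Express y = (−25 + 4x)/3 and substitute into the circle:
25x² − 200x + 175 = 0  ⟹  x² − 8x + 7 = 0
x = 7 or x = 1, giving (7, 1) and (1, −7).
Chord length = distance between (7, 1) and (1, −7) = √100 = 10.

10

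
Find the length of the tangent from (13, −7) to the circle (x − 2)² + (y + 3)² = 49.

The centre is (2, −3) and r = 7. The square of the distance from P to the centre is 121 + 16 = 137.
Power of the point: PT² = |PO|² − r² = 88, so PT = 2√22.

2√22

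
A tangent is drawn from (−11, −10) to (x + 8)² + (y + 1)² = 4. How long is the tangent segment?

Centre (−8, −1), r² = 4. |PO|² = (−3)² + (−9)² = 90.
By the tangent–radius right angle, tangent length = √(|PO|² − r²) = √86.

√86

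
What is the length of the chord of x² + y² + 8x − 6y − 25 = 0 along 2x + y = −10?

The distance from (−4, 3) to the line is 5/√5, and r² = 50.
Chord = 2√(r² − d²) = 2·√(45) = 6√5.

6√5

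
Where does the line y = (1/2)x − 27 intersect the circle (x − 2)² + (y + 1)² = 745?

(−2, −28) and (26, −14)

Express y = (−54 + x)/2 and substitute into the circle:
5x² − 120x − 260 = 0  ⟹  x² − 24x − 52 = 0
x = 26 or x = −2, giving (26, −14) and (−2, −28).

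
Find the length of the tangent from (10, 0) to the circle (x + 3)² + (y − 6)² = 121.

2√21

Centre (−3, 6), r² = 121. |PO|² = (13)² + (−6)² = 205.
By the tangent–radius right angle, tangent length = √(|PO|² − r²) = √84 = 2√21.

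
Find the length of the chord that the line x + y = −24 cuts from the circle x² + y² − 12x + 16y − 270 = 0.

16√2

The distance from (6, −8) to the line is 22/√2, and r² = 370.
Chord = 2√(r² − d²) = 2·√(128) = 16√2.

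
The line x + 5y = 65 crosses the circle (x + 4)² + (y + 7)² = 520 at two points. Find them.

From the line, y = (65 − x)/5. Substituting:
26x² − 2600 = 0  ⟹  x² − 100 = 0
x = 10 or x = −10, giving (10, 11) and (−10, 15).

(−10, 15) and (10, 11)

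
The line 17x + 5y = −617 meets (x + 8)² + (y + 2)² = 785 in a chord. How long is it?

√314

Centre (−8, −2), r² = 785. Perpendicular distance d from centre to line = |471| / √314 = 471/√314.
Chord = 2√(r² − d²) = 2·√(157/2) = √314.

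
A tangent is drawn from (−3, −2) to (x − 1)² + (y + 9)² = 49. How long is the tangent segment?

Centre (1, −9), r² = 49. |PO|² = (−4)² + (7)² = 65.
The tangent meets the radius at right angles, so tangent² = |PO|² − r² = 65 − 49 = 16.

4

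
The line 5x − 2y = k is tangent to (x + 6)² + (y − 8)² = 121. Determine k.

k = −46 ± 11√29

For a tangent, require d(centre, line) = r = 11.
|5·(−6) − 2·8 − k| / √29 = 11
|k − (−46)| = 11√29.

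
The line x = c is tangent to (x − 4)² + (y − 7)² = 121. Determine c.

The line touches the circle iff its distance from (4, 7) is 11:
|1·4 + 0·7 − c| / √1 = 11
|c − (4)| = 11, so c = 15 or c = −7.

c = −7 or c = 15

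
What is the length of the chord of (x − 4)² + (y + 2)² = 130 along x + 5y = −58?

2√26

The distance from (4, −2) to the line is 52/√26, and r² = 130.
Chord = 2√(r² − d²) = 2·√(26) = 2√26.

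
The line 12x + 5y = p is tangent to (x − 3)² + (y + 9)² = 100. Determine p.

For a tangent, require d(centre, line) = r = 10.
|12·3 + 5·(−9) − p| / √169 = 10
|p − (−9)| = 10·13, so p = 121 or p = −139.

p = −139 or p = 121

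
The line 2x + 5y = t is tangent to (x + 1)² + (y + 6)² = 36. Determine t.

Tangency holds when the distance from the centre (−1, −6) to the line equals the radius 6:
|2·(−1) + 5·(−6) − t| / √29 = 6
|t − (−32)| = 6√29.

t = −32 ± 6√29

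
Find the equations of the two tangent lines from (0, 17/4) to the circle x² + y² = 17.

Let a tangent through (0, 17/4) have slope m. Its distance from (0, 0) must equal √17:
(0m − (−17/4))² = 17(m² + 1)
16m² − 1 = 0, so m = 1/4 or m = −1/4.
With m = 1/4: x − 4y = −17. With m = −1/4: x + 4y = 17.

x − 4y = −17 and x + 4y = 17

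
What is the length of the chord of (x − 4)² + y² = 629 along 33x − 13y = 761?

From the line, y = (−761 + 33x)/13. Substituting:
1258x² − 51578x + 475524 = 0  ⟹  x² − 41x + 378 = 0
x = 27 or x = 14, giving (27, 10) and (14, −23).
Chord length = distance between (27, 10) and (14, −23) = √1258 = √1258.

√1258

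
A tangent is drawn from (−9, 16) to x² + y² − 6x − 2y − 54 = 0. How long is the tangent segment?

With centre O = (3, 1), |OP|² = 369 and r² = 64.
By the tangent–radius right angle, tangent length = √(|PO|² − r²) = √305.

√305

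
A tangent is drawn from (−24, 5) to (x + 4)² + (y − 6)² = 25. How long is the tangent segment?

2√94

Centre (−4, 6), r² = 25. |PO|² = (−20)² + (−1)² = 401.
Power of the point: PT² = |PO|² − r² = 376, so PT = 2√94.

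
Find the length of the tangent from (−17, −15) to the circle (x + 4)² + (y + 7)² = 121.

4√7

Centre (−4, −7), r² = 121. |PO|² = (−13)² + (−8)² = 233.
By the tangent–radius right angle, tangent length = √(|PO|² − r²) = √112 = 4√7.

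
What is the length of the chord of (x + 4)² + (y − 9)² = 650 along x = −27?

22

Centre (−4, 9), r² = 650. Perpendicular distance d from centre to line = |23| / √1 = 23.
Half the chord is √(r² − d²) = √(121), so the full chord is 22.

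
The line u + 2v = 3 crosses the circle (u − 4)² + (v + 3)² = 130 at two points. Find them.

From the line, v = (3 − u)/2. Substituting:
5u² − 50u − 375 = 0  ⟹  u² − 10u − 75 = 0
u = 15 or u = −5, giving (15, −6) and (−5, 4).

(−5, 4) and (15, −6)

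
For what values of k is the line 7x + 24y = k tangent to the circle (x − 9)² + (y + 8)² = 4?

k = −179 or k = −79

Tangency holds when the distance from the centre (9, −8) to the line equals the radius 2:
|7·9 + 24·(−8) − k| / √625 = 2
|k − (−129)| = 2·25, so k = −79 or k = −179.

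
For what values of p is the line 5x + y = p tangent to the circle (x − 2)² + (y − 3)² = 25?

The line touches the circle iff its distance from (2, 3) is 5:
|5·2 + 1·3 − p| / √26 = 5
|p − (13)| = 5√26.

p = 13 ± 5√26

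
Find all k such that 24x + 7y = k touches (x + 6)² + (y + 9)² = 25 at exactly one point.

Tangency holds when the distance from the centre (−6, −9) to the line equals the radius 5:
|24·(−6) + 7·(−9) − k| / √625 = 5
|k − (−207)| = 5·25, so k = −82 or k = −332.

k = −332 or k = −82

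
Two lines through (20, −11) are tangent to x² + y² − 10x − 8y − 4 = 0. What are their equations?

Let a tangent through (20, −11) have slope m. Its distance from (5, 4) must equal 3√5:
(−15m − (15))² = 45(m² + 1)
2m² + 5m + 2 = 0, so m = −2 or m = −1/2.
With m = −2: 2x + y = 29. With m = −1/2: x + 2y = −2.

2x + y = 29 and x + 2y = −2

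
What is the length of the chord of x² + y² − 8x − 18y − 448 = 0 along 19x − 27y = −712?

√1090

The distance from (4, 9) to the line is 545/√1090, and r² = 545.
Half the chord is √(r² − d²) = √(545/2), so the full chord is √1090.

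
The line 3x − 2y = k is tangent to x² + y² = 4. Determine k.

k = ±2√13

Tangency holds when the distance from the centre (0, 0) to the line equals the radius 2:
|3·0 − 2·0 − k| / √13 = 2
|k| = 2√13.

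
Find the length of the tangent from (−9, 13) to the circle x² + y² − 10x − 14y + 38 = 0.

14

Centre (5, 7), r² = 36. |PO|² = (−14)² + (6)² = 232.
The tangent meets the radius at right angles, so tangent² = |PO|² − r² = 232 − 36 = 196.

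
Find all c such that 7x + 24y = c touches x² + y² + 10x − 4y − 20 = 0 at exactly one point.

Tangency holds when the distance from the centre (−5, 2) to the line equals the radius 7:
|7·(−5) + 24·2 − c| / √625 = 7
|c − (13)| = 7·25, so c = 188 or c = −162.

c = −162 or c = 188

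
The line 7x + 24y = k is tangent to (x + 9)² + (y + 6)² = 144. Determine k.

Tangency holds when the distance from the centre (−9, −6) to the line equals the radius 12:
|7·(−9) + 24·(−6) − k| / √625 = 12
|k − (−207)| = 12·25, so k = 93 or k = −507.

k = −507 or k = 93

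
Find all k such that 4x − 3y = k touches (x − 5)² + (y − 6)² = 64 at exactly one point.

The line touches the circle iff its distance from (5, 6) is 8:
|4·5 − 3·6 − k| / √25 = 8
|k − (2)| = 8·5, so k = 42 or k = −38.

k = −38 or k = 42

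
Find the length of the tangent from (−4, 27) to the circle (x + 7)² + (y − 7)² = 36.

Centre (−7, 7), r² = 36. |PO|² = (3)² + (20)² = 409.
Power of the point: PT² = |PO|² − r² = 373, so PT = √373.

√373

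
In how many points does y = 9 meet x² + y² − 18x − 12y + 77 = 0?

d² = (0·9 + 1·6 − (9))² = 9; r² = 40.
Since d² < r², the line cuts the circle twice.

2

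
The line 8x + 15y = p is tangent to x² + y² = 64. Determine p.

p = −136 or p = 136

The line touches the circle iff its distance from (0, 0) is 8:
|8·0 + 15·0 − p| / √289 = 8
|p| = 8·17, so p = 136 or p = −136.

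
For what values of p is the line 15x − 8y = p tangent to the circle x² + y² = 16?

For a tangent, require d(centre, line) = r = 4.
|15·0 − 8·0 − p| / √289 = 4
|p| = 4·17, so p = 68 or p = −68.

p = −68 or p = 68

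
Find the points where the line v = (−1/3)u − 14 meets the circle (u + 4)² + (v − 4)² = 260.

Substitute v = (−42 − u)/3:
10u² + 180u + 720 = 0  ⟹  u² + 18u + 72 = 0
u = −6 or u = −12, giving (−6, −12) and (−12, −10).

(−12, −10) and (−6, −12)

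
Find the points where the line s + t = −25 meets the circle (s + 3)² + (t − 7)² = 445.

(−21, −4) and (−14, −11)

Express t = −s − 25 and substitute into the circle:
2s² + 70s + 588 = 0  ⟹  s² + 35s + 294 = 0
s = −14 or s = −21, giving (−14, −11) and (−21, −4).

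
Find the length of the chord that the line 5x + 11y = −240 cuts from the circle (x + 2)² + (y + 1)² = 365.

Centre (−2, −1), r² = 365. Perpendicular distance d from centre to line = |219| / √146 = 219/√146.
Chord = 2√(r² − d²) = 2·√(73/2) = √146.

√146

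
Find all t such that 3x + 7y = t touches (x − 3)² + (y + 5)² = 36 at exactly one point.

t = −26 ± 6√58

The line touches the circle iff its distance from (3, −5) is 6:
|3·3 + 7·(−5) − t| / √58 = 6
|t − (−26)| = 6√58.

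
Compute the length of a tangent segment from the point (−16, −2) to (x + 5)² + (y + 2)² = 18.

√103

The centre is (−5, −2) and r = 3√2. The square of the distance from P to the centre is 121 + 0 = 121.
Power of the point: PT² = |PO|² − r² = 103, so PT = √103.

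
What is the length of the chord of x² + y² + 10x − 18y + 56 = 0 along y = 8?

14

Centre (−5, 9), r² = 50. Perpendicular distance d from centre to line = |1| / √1 = 1.
Chord = 2√(r² − d²) = 2·√(49) = 14.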